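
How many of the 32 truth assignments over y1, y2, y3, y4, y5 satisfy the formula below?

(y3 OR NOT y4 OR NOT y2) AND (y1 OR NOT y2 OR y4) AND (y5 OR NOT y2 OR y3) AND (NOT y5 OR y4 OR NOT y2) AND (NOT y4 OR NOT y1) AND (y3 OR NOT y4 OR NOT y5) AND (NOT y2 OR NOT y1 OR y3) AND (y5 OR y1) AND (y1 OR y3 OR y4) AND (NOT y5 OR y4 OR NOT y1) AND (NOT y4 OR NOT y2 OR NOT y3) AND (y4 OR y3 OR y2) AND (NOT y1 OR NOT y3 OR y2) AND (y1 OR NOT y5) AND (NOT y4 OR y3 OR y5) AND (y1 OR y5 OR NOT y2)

There are 2^5 = 32 truth assignments over (y1, y2, y3, y4, y5).
Split on y5. With y5 = true, the clauses containing y5 are satisfied and NOT y5 drops from the rest; 0 of the 2^4 = 16 assignments to the other variables satisfy what remains.
With y5 = false, by the same count on the reduced clause set, 1 assignment works.
Total: 0 + 1 = 1.

1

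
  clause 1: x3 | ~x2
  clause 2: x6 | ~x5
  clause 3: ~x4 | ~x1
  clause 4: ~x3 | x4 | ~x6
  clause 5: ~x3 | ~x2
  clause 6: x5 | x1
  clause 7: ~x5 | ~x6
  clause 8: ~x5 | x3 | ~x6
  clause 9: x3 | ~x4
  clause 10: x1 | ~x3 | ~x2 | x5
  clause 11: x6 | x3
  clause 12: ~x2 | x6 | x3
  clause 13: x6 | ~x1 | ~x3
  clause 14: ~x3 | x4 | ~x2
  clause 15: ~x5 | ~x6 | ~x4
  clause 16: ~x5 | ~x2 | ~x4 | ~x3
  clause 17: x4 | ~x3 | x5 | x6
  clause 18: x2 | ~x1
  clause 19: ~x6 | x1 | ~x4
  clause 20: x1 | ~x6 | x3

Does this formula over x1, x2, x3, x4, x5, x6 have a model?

No

Case x3 = 1:
Unit clause (~x2) forces x2 = 0.
Unit clause (~x1) forces x1 = 0.
Unit clause (x5) forces x5 = 1.
Unit clause (x6) forces x6 = 1.
That conflicts with the unit clause (~x6).
So x3 must be the other value — set x3 = 0.
Unit clause (~x2) forces x2 = 0.
Unit clause (~x4) forces x4 = 0.
Unit clause (x6) forces x6 = 1.
Unit clause (~x5) forces x5 = 0.
Unit clause (x1) forces x1 = 1.
That conflicts with the unit clause (~x1).
Either choice for x3 ends in contradiction.
No assignment satisfies every clause.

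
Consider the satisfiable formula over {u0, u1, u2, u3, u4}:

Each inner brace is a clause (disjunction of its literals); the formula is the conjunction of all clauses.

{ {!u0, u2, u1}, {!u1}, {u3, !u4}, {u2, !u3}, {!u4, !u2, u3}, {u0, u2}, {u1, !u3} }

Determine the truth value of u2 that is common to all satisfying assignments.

Suppose u2 = false.
(!u1) alone gives u1 = false.
(!u0) alone gives u0 = false.
Now (u0) is unsatisfied and unit — conflict.
So every satisfying assignment has u2 = True.

True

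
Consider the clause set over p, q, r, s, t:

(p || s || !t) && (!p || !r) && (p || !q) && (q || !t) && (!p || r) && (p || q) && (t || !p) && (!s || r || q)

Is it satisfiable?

No

Suppose p = false.
(!q) alone gives q = false.
That conflicts with the unit clause (q).
Undo p and try p = true.
(!r) alone gives r = false.
That conflicts with the unit clause (r).
Neither p = true nor p = false works.
No assignment satisfies every clause.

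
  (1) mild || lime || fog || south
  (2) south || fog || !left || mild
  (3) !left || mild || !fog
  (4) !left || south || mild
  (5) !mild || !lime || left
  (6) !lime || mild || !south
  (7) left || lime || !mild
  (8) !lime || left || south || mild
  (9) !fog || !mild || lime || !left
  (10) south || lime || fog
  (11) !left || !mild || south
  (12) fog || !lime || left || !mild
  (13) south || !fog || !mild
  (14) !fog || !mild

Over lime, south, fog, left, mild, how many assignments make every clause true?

There are 2^5 = 32 truth assignments over (lime, south, fog, left, mild).
Split on mild. With mild = true, the clauses containing mild are satisfied and !mild drops from the rest; 2 of the 2^4 = 16 assignments to the other variables satisfy what remains.
With mild = false, by the same count on the reduced clause set, 4 assignments work.
Total: 2 + 4 = 6.

6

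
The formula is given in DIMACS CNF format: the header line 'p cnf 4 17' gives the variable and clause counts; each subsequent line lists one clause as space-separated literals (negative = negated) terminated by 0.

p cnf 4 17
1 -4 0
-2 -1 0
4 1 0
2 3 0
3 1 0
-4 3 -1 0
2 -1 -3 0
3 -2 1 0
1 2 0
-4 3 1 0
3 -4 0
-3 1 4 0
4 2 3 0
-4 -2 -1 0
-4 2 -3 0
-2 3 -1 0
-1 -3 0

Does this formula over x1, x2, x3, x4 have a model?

No

Try x1 = True.
The clause (¬x2) is unit, so x2 = False.
The clause (x3) is unit, so x3 = True.
Now (¬x3) is unsatisfied and unit — conflict.
Undo x1 and try x1 = False.
The clause (¬x4) is unit, so x4 = False.
Now (x4) is unsatisfied and unit — conflict.
Both values of x1 lead to a conflict.
No assignment satisfies every clause.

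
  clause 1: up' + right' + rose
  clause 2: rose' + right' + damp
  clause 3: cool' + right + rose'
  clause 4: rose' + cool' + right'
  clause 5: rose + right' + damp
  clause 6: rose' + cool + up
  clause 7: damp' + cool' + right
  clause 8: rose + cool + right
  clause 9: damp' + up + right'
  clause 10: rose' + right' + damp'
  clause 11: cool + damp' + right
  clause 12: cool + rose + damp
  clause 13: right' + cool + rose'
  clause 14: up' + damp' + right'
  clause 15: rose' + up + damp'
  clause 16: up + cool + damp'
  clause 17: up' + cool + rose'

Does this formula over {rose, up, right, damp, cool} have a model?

Case up = 1:
Case right = 0:
Case cool = 1:
The clause (rose') is unit, so rose = 0.
The clause (damp') is unit, so damp = 0.
Every clause now holds.
A satisfying assignment: rose: 0, up: 1, right: 0, damp: 0, cool: 1.

Yes, satisfiable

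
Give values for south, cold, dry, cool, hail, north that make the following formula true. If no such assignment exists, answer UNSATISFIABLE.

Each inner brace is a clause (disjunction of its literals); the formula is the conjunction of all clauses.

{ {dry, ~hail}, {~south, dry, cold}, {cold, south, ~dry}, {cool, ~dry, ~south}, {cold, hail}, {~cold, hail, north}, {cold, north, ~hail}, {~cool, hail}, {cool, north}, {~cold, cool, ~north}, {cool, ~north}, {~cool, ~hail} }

UNSATISFIABLE

Branch on dry: set dry = 1.
Branch on cold: set cold = 1.
Branch on cool: set cool = 1.
From the singleton clause (hail), hail = 1.
Now (~hail) is unsatisfied and unit — conflict.
That branch fails; take cool = 0 instead.
From the singleton clause (~south), south = 0.
From the singleton clause (north), north = 1.
Now (~north) is unsatisfied and unit — conflict.
Neither cool = 1 nor cool = 0 works.
That branch fails; take cold = 0 instead.
From the singleton clause (south), south = 1.
From the singleton clause (cool), cool = 1.
From the singleton clause (hail), hail = 1.
Now (~hail) is unsatisfied and unit — conflict.
Neither cold = 1 nor cold = 0 works.
That branch fails; take dry = 0 instead.
From the singleton clause (~hail), hail = 0.
From the singleton clause (cold), cold = 1.
From the singleton clause (north), north = 1.
From the singleton clause (~cool), cool = 0.
Now (cool) is unsatisfied and unit — conflict.
Neither dry = 1 nor dry = 0 works.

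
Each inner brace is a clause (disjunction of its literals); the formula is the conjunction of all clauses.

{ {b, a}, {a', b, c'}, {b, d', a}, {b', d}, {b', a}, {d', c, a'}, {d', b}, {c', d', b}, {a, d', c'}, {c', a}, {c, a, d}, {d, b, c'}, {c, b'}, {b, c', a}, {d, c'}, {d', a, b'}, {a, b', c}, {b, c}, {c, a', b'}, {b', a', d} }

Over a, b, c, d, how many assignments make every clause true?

There are 2^4 = 16 truth assignments over (a, b, c, d).
Split on a. With a = 1, the clauses containing a are satisfied and a' drops from the rest; 1 of the 2^3 = 8 assignments to the other variables satisfy what remains.
With a = 0, by the same count on the reduced clause set, 0 assignments work.
Total: 1 + 0 = 1.

1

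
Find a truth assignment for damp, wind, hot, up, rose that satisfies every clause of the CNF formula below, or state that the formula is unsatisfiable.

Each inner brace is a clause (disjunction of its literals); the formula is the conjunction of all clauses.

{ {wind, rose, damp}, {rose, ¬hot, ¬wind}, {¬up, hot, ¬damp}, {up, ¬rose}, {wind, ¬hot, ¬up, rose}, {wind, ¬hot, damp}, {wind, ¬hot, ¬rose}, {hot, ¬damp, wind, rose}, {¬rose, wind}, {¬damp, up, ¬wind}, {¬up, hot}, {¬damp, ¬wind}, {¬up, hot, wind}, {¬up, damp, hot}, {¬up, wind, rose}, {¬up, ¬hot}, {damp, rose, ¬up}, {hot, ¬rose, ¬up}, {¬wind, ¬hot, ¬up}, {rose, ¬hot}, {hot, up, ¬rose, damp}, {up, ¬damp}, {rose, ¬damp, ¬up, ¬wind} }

Try up = False.
(¬rose) alone gives rose = False.
(¬hot) alone gives hot = False.
(¬damp) alone gives damp = False.
(wind) alone gives wind = True.
This assignment satisfies each clause.

damp: False; wind: True; hot: False; up: False; rose: False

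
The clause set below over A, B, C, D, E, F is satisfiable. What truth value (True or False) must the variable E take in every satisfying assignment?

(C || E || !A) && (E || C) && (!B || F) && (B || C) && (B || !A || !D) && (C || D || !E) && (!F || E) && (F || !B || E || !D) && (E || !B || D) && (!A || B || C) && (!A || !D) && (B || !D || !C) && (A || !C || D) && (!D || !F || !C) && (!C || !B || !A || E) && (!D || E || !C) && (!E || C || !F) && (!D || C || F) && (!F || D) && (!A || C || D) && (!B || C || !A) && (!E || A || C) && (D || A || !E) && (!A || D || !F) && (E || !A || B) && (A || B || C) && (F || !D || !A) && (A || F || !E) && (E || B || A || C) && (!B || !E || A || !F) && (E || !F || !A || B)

True

Suppose E = false.
Unit clause (C) forces C = true.
Unit clause (!F) forces F = false.
Unit clause (!B) forces B = false.
Unit clause (!D) forces D = false.
Unit clause (A) forces A = true.
But (!A) is also a unit clause — contradiction.
So every satisfying assignment has E = True.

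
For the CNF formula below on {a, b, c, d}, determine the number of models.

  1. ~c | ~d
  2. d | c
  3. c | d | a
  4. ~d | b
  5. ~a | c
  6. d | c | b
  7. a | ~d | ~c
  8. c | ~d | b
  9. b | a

4

There are 2^4 = 16 truth assignments over (a, b, c, d).
Check each against the 9 clauses (columns in the order a, b, c, d):
  F F F F  ✗ fails (d | c)
  F F F T  ✗ fails (~d | b)
  F F T F  ✗ fails (b | a)
  F F T T  ✗ fails (~c | ~d)
  F T F F  ✗ fails (d | c)
  F T F T  ✓ satisfies all
  F T T F  ✓ satisfies all
  F T T T  ✗ fails (~c | ~d)
  T F F F  ✗ fails (d | c)
  T F F T  ✗ fails (~d | b)
  T F T F  ✓ satisfies all
  T F T T  ✗ fails (~c | ~d)
  T T F F  ✗ fails (d | c)
  T T F T  ✗ fails (~a | c)
  T T T F  ✓ satisfies all
  T T T T  ✗ fails (~c | ~d)
4 of the 16 rows are models.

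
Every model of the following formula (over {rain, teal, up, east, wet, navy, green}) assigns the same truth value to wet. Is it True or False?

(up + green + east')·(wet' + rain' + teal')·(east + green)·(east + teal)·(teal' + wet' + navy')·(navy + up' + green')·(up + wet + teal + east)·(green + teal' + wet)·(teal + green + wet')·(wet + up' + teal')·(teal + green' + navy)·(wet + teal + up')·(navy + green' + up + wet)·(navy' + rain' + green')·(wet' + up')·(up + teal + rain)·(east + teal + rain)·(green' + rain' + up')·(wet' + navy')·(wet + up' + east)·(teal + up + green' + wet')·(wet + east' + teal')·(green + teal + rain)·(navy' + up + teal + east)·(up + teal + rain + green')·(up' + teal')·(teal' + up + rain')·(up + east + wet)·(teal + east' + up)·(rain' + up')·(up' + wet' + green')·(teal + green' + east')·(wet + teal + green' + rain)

Suppose wet = 0.
Branch on east: set east = 1.
The clause (teal') is unit, so teal = 0.
The clause (up') is unit, so up = 0.
That conflicts with the unit clause (up).
Backtrack on east: now try east = 0.
The clause (green) is unit, so green = 1.
The clause (teal) is unit, so teal = 1.
The clause (up') is unit, so up = 0.
That conflicts with the unit clause (up).
Either choice for east ends in contradiction.
So every satisfying assignment has wet = True.

True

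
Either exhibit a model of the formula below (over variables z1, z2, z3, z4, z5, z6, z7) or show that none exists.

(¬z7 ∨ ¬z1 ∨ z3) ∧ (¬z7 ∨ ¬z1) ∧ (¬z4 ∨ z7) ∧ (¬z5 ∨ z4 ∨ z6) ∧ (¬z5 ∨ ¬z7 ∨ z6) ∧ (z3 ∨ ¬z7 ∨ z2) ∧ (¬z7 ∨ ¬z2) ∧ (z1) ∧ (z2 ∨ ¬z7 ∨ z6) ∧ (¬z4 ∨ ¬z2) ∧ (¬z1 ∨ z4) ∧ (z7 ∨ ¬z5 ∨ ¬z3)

The clause (z1) is unit, so z1 = True.
The clause (¬z7) is unit, so z7 = False.
The clause (¬z4) is unit, so z4 = False.
That conflicts with the unit clause (z4).

UNSATISFIABLE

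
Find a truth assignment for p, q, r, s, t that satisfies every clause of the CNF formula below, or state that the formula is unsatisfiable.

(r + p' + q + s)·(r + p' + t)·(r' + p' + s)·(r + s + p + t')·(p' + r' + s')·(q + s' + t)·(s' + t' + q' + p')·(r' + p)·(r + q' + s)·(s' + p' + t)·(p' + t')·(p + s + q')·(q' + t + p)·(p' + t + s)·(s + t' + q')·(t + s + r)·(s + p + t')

Branch on r: set r = 0.
Branch on p: set p = 0.
Branch on s: set s = 1.
Branch on q: set q = 0.
From the singleton clause (t), t = 1.
All clauses are satisfied.

p=0, q=0, r=0, s=1, t=1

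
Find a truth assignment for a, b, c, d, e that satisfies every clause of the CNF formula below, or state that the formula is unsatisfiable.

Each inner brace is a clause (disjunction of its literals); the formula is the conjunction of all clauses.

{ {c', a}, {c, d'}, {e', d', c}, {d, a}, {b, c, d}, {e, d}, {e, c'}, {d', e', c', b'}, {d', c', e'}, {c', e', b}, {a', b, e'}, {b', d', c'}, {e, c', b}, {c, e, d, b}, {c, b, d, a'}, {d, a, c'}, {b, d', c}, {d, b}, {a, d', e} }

Case c = 1:
Unit clause (a) forces a = 1.
Unit clause (e) forces e = 1.
Unit clause (d') forces d = 0.
Unit clause (b) forces b = 1.
All clauses are satisfied.

a=1,  b=1,  c=1,  d=0,  e=1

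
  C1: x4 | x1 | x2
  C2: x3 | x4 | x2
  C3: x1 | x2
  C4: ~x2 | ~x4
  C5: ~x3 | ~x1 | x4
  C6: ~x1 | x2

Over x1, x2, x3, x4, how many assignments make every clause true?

There are 2^4 = 16 truth assignments over (x1, x2, x3, x4).
Check each against the 6 clauses (columns in the order x1, x2, x3, x4):
  F F F F  ✗ fails (x4 | x1 | x2)
  F F F T  ✗ fails (x1 | x2)
  F F T F  ✗ fails (x4 | x1 | x2)
  F F T T  ✗ fails (x1 | x2)
  F T F F  ✓ satisfies all
  F T F T  ✗ fails (~x2 | ~x4)
  F T T F  ✓ satisfies all
  F T T T  ✗ fails (~x2 | ~x4)
  T F F F  ✗ fails (x3 | x4 | x2)
  T F F T  ✗ fails (~x1 | x2)
  T F T F  ✗ fails (~x3 | ~x1 | x4)
  T F T T  ✗ fails (~x1 | x2)
  T T F F  ✓ satisfies all
  T T F T  ✗ fails (~x2 | ~x4)
  T T T F  ✗ fails (~x3 | ~x1 | x4)
  T T T T  ✗ fails (~x2 | ~x4)
3 of the 16 rows are models.

3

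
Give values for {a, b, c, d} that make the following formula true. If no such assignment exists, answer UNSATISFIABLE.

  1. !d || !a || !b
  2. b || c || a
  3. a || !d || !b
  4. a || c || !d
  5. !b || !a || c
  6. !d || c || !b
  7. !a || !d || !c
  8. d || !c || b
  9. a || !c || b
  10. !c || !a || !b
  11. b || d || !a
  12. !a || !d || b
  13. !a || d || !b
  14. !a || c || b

a=false,  b=true,  c=true,  d=false

Branch on d: set d = false.
Branch on c: set c = true.
From the singleton clause (b), b = true.
From the singleton clause (!a), a = false.
Every clause now holds.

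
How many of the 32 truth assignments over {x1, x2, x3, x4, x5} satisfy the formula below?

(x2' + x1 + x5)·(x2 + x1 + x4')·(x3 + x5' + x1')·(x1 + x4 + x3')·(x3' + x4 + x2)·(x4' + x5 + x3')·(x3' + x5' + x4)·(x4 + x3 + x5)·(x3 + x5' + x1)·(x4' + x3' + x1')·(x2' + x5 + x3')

3

There are 2^5 = 32 truth assignments over (x1, x2, x3, x4, x5).
Split on x1. With x1 = 1, the clauses containing x1 are satisfied and x1' drops from the rest; 2 of the 2^4 = 16 assignments to the other variables satisfy what remains.
With x1 = 0, by the same count on the reduced clause set, 1 assignment works.
(One model: x1=F, x2=T, x3=T, x4=T, x5=T.)
Total: 2 + 1 = 3.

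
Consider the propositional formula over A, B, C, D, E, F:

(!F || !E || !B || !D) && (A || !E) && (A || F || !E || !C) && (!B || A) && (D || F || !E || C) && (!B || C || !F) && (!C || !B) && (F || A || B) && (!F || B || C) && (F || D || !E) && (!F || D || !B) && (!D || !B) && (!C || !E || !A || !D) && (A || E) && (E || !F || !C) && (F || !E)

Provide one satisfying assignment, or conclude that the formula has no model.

Case A = true:
Case C = true:
(!B) alone gives B = false.
Case E = false:
(!F) alone gives F = false.
Every clause is now satisfied; D is unconstrained.

A ↦ true, B ↦ false, C ↦ true, D ↦ false, E ↦ false, F ↦ false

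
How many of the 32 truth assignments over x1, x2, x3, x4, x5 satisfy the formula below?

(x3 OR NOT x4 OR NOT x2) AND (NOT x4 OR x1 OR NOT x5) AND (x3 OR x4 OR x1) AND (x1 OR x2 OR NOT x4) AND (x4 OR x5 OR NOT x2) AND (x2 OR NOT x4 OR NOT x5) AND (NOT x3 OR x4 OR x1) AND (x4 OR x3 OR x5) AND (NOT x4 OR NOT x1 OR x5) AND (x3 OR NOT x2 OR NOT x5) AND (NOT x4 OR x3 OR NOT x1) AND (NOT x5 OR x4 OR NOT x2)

5

There are 2^5 = 32 truth assignments over (x1, x2, x3, x4, x5).
Split on x5. With x5 = true, the clauses containing x5 are satisfied and NOT x5 drops from the rest; 3 of the 2^4 = 16 assignments to the other variables satisfy what remains.
With x5 = false, by the same count on the reduced clause set, 2 assignments work.
(One model: x1=F, x2=T, x3=T, x4=T, x5=F.)
Total: 3 + 2 = 5.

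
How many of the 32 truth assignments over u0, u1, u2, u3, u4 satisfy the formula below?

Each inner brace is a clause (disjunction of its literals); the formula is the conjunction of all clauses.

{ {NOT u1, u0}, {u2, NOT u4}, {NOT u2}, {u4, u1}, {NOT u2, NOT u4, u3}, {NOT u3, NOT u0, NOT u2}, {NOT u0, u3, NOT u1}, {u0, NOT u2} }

1

There are 2^5 = 32 truth assignments over (u0, u1, u2, u3, u4).
Split on u2. With u2 = true, the clauses containing u2 are satisfied and NOT u2 drops from the rest; 0 of the 2^4 = 16 assignments to the other variables satisfy what remains.
With u2 = false, by the same count on the reduced clause set, 1 assignment works.
Total: 0 + 1 = 1.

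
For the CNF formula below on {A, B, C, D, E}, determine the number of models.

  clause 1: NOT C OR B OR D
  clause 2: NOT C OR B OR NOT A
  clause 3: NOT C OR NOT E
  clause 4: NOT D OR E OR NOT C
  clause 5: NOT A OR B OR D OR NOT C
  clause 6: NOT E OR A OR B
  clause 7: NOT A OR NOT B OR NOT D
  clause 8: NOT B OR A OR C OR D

There are 2^5 = 32 truth assignments over (A, B, C, D, E).
Split on E. With E = true, the clauses containing E are satisfied and NOT E drops from the rest; 4 of the 2^4 = 16 assignments to the other variables satisfy what remains.
With E = false, by the same count on the reduced clause set, 8 assignments work.
Total: 4 + 8 = 12.

12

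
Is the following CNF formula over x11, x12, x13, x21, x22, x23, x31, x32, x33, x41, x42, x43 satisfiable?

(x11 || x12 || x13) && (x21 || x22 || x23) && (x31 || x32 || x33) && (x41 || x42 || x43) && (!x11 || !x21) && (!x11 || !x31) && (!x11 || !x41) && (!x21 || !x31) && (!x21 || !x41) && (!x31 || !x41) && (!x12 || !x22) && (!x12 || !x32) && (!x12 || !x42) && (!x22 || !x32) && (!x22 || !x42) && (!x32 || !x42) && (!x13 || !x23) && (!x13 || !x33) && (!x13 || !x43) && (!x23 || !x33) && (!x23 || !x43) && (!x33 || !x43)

Unsatisfiable

Case x11 = false:
Case x12 = true:
Unit clause (!x22) forces x22 = false.
Unit clause (!x32) forces x32 = false.
Unit clause (!x42) forces x42 = false.
Case x21 = true:
Unit clause (!x31) forces x31 = false.
Unit clause (x33) forces x33 = true.
Unit clause (!x41) forces x41 = false.
Unit clause (x43) forces x43 = true.
Now (!x43) is unsatisfied and unit — conflict.
That branch fails; take x21 = false instead.
Unit clause (x23) forces x23 = true.
Unit clause (!x13) forces x13 = false.
Unit clause (!x33) forces x33 = false.
Unit clause (x31) forces x31 = true.
Unit clause (!x41) forces x41 = false.
Unit clause (x43) forces x43 = true.
Now (!x43) is unsatisfied and unit — conflict.
Either choice for x21 ends in contradiction.
That branch fails; take x12 = false instead.
Unit clause (x13) forces x13 = true.
Unit clause (!x23) forces x23 = false.
Unit clause (!x33) forces x33 = false.
Unit clause (!x43) forces x43 = false.
Case x21 = true:
Unit clause (!x31) forces x31 = false.
Unit clause (x32) forces x32 = true.
Unit clause (!x41) forces x41 = false.
Unit clause (x42) forces x42 = true.
Now (!x42) is unsatisfied and unit — conflict.
That branch fails; take x21 = false instead.
Unit clause (x22) forces x22 = true.
Unit clause (!x32) forces x32 = false.
Unit clause (x31) forces x31 = true.
Unit clause (!x41) forces x41 = false.
Unit clause (x42) forces x42 = true.
Now (!x42) is unsatisfied and unit — conflict.
Either choice for x21 ends in contradiction.
Either choice for x12 ends in contradiction.
That branch fails; take x11 = true instead.
Unit clause (!x21) forces x21 = false.
Unit clause (!x31) forces x31 = false.
Unit clause (!x41) forces x41 = false.
Case x22 = true:
Unit clause (!x12) forces x12 = false.
Unit clause (!x32) forces x32 = false.
Unit clause (x33) forces x33 = true.
Unit clause (!x42) forces x42 = false.
Unit clause (x43) forces x43 = true.
Now (!x43) is unsatisfied and unit — conflict.
That branch fails; take x22 = false instead.
Unit clause (x23) forces x23 = true.
Unit clause (!x13) forces x13 = false.
Unit clause (!x33) forces x33 = false.
Unit clause (x32) forces x32 = true.
Unit clause (!x12) forces x12 = false.
Unit clause (!x42) forces x42 = false.
Unit clause (x43) forces x43 = true.
Now (!x43) is unsatisfied and unit — conflict.
Either choice for x22 ends in contradiction.
Either choice for x11 ends in contradiction.
No assignment satisfies every clause.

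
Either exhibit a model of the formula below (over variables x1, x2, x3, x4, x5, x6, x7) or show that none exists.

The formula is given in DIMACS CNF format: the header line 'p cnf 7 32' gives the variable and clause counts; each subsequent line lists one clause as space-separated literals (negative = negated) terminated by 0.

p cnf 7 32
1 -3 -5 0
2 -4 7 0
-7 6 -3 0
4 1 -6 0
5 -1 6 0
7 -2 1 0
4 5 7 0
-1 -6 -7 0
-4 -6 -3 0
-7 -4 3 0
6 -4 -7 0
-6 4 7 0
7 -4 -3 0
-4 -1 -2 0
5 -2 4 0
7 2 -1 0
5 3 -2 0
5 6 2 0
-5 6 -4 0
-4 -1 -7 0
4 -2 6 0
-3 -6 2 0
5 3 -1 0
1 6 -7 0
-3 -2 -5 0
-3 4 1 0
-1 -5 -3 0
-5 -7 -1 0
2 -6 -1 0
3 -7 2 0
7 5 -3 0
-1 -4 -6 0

Suppose x1 = False.
Suppose x3 = False.
Suppose x4 = False.
The clause (¬x6) is unit, so x6 = False.
The clause (¬x2) is unit, so x2 = False.
The clause (x5) is unit, so x5 = True.
The clause (¬x7) is unit, so x7 = False.
Every clause now holds.

x1 ↦ False; x2 ↦ False; x3 ↦ False; x4 ↦ False; x5 ↦ True; x6 ↦ False; x7 ↦ False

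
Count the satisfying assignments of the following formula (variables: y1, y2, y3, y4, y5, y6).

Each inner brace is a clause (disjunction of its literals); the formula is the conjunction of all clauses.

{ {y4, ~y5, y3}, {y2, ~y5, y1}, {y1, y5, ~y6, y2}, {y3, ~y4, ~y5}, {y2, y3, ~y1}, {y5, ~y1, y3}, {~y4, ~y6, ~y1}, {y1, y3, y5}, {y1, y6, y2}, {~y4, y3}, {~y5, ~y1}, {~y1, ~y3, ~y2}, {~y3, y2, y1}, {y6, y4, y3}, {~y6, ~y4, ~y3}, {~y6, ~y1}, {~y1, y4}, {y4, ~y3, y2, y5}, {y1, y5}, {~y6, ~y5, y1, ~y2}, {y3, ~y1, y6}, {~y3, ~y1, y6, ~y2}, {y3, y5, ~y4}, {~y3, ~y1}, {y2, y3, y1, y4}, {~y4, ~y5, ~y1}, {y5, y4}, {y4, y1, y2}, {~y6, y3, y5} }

There are 2^6 = 64 truth assignments over (y1, y2, y3, y4, y5, y6).
Split on y4. With y4 = 1, the clauses containing y4 are satisfied and ~y4 drops from the rest; 1 of the 2^5 = 32 assignments to the other variables satisfy what remains.
With y4 = 0, by the same count on the reduced clause set, 1 assignment works.
(One model: y1=F, y2=T, y3=T, y4=F, y5=T, y6=F.)
Total: 1 + 1 = 2.

2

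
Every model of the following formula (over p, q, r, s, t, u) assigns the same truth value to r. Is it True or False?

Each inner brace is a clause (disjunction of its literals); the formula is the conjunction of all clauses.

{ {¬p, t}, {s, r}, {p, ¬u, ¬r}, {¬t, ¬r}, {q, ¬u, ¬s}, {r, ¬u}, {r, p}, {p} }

False

Suppose r = True.
Unit clause (¬t) forces t = False.
Unit clause (¬p) forces p = False.
But (p) is also a unit clause — contradiction.
So every satisfying assignment has r = False.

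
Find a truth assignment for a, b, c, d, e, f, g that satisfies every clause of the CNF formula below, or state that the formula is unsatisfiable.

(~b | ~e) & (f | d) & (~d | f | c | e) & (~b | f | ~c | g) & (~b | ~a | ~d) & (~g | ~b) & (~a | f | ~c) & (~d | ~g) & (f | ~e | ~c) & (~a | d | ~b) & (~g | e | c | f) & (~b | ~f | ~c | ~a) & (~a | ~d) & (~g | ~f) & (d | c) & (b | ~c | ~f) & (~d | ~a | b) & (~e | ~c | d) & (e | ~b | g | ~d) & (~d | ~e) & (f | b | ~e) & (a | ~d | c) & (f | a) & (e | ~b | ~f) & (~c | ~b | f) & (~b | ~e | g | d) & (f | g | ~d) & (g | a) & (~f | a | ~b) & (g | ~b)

UNSATISFIABLE

Suppose b = 0.
Suppose f = 1.
From the singleton clause (~g), g = 0.
From the singleton clause (~c), c = 0.
From the singleton clause (d), d = 1.
From the singleton clause (~a), a = 0.
But (a) is also a unit clause — contradiction.
That branch fails; take f = 0 instead.
From the singleton clause (d), d = 1.
From the singleton clause (~g), g = 0.
But (g) is also a unit clause — contradiction.
Neither f = 1 nor f = 0 works.
That branch fails; take b = 1 instead.
From the singleton clause (~e), e = 0.
From the singleton clause (~g), g = 0.
But (g) is also a unit clause — contradiction.
Neither b = 1 nor b = 0 works.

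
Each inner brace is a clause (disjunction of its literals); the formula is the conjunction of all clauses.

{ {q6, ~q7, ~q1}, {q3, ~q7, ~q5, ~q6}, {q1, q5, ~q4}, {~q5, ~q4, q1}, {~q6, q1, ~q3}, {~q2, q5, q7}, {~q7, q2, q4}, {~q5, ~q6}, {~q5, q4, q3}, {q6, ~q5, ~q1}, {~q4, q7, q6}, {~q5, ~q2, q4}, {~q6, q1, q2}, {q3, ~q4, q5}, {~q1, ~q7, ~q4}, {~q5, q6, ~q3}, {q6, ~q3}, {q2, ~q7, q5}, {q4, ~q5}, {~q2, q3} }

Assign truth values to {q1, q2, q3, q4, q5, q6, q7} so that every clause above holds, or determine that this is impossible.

q1: 1,  q2: 0,  q3: 1,  q4: 1,  q5: 0,  q6: 1,  q7: 0

Try q5 = 0.
Try q1 = 1.
Try q6 = 1.
Try q2 = 0.
Unit clause (~q7) forces q7 = 0.
Try q3 = 1.
Every clause is now satisfied; q4 is unconstrained.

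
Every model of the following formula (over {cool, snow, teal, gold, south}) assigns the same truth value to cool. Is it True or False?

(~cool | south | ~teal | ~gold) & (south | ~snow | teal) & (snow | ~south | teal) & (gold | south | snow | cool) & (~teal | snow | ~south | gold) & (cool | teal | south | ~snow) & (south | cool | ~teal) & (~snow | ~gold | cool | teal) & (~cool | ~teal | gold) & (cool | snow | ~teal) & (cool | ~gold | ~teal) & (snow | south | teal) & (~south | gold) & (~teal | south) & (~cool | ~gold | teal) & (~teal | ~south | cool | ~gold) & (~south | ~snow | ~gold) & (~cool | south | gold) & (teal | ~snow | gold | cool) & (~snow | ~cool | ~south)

Suppose cool = 0.
Case south = 1:
The clause (gold) is unit, so gold = 1.
The clause (~teal) is unit, so teal = 0.
The clause (snow) is unit, so snow = 1.
But (~snow) is also a unit clause — contradiction.
So south must be the other value — set south = 0.
The clause (~teal) is unit, so teal = 0.
The clause (~snow) is unit, so snow = 0.
But (snow) is also a unit clause — contradiction.
Either choice for south ends in contradiction.
So every satisfying assignment has cool = True.

True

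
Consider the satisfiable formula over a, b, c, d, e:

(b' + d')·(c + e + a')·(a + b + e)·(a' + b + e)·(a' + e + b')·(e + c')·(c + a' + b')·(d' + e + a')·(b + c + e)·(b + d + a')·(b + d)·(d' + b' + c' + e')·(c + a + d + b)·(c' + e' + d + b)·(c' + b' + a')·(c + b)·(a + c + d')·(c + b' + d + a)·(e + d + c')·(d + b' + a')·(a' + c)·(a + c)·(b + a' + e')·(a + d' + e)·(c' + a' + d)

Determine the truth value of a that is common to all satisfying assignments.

Suppose a = 1.
From the singleton clause (c), c = 1.
From the singleton clause (e), e = 1.
From the singleton clause (b'), b = 0.
But (b) is also a unit clause — contradiction.
So every satisfying assignment has a = False.

False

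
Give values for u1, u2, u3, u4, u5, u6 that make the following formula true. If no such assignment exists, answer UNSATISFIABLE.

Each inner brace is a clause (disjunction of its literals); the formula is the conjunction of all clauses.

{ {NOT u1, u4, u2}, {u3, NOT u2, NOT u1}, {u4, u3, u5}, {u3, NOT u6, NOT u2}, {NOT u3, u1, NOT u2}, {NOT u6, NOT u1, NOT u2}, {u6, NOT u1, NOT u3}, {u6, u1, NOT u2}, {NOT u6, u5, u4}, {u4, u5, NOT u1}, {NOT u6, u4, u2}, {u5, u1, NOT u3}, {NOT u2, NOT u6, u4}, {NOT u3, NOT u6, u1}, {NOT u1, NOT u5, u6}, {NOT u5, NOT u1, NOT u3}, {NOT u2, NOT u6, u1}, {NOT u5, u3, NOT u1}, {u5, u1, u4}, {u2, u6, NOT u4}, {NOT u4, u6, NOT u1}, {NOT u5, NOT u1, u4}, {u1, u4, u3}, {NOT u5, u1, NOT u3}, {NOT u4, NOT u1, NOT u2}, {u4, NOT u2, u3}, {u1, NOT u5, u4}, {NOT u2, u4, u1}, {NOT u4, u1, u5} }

Suppose u1 = true.
Suppose u4 = true.
(u6) alone gives u6 = true.
(NOT u2) alone gives u2 = false.
Suppose u5 = false.
Every clause is now satisfied; u3 is unconstrained.

u1=true, u2=false, u3=true, u4=true, u5=false, u6=true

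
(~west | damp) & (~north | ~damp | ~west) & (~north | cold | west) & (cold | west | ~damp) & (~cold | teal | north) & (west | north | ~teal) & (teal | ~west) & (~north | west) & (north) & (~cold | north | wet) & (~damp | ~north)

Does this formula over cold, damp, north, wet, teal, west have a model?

Unsatisfiable

Unit clause (north) forces north = 1.
Unit clause (west) forces west = 1.
Unit clause (damp) forces damp = 1.
Now (~damp) is unsatisfied and unit — conflict.
No assignment satisfies every clause.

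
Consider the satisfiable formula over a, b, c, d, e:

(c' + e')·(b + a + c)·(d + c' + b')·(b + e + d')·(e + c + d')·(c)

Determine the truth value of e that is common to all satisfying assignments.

False

Suppose e = 1.
(c') alone gives c = 0.
Now (c) is unsatisfied and unit — conflict.
So every satisfying assignment has e = False.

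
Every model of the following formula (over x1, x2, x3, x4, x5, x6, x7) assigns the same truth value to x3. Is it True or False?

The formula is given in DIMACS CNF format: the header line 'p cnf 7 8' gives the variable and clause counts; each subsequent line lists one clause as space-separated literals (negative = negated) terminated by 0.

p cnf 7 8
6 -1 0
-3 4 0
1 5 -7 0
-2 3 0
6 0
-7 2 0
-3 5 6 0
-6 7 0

Suppose x3 = False.
Unit clause (¬x2) forces x2 = False.
Unit clause (x6) forces x6 = True.
Unit clause (¬x7) forces x7 = False.
But (x7) is also a unit clause — contradiction.
So every satisfying assignment has x3 = True.

True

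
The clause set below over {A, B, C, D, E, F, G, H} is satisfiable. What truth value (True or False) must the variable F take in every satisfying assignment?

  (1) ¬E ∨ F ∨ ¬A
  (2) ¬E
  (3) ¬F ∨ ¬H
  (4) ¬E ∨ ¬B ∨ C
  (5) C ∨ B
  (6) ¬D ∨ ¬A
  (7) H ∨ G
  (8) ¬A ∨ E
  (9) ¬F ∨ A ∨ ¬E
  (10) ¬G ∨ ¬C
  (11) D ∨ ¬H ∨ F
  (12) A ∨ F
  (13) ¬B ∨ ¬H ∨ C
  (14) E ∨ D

True

Suppose F = False.
(¬E) alone gives E = False.
(¬A) alone gives A = False.
That conflicts with the unit clause (A).
So every satisfying assignment has F = True.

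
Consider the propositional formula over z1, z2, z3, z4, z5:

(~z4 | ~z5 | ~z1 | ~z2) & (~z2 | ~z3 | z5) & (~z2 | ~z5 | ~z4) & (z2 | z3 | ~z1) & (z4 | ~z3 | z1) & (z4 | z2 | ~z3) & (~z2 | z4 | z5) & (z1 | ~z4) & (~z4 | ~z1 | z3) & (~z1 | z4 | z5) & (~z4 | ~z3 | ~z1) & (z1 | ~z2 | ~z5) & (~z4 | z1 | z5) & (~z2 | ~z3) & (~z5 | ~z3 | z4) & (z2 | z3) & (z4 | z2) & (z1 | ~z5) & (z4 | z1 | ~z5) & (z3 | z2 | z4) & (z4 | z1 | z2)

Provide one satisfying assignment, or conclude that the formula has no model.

z1: 1; z2: 1; z3: 0; z4: 0; z5: 1

Try z1 = 1.
Try z2 = 1.
(~z3) alone gives z3 = 0.
(~z4) alone gives z4 = 0.
(z5) alone gives z5 = 1.
All clauses are satisfied.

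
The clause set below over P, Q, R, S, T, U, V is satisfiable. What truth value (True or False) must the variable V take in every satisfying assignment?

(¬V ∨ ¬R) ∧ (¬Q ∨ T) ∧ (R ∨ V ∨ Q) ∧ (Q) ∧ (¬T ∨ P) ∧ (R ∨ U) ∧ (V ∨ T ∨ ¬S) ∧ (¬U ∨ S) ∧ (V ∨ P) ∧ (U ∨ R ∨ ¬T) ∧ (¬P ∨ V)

True

Suppose V = False.
The clause (Q) is unit, so Q = True.
The clause (T) is unit, so T = True.
The clause (P) is unit, so P = True.
Now (¬P) is unsatisfied and unit — conflict.
So every satisfying assignment has V = True.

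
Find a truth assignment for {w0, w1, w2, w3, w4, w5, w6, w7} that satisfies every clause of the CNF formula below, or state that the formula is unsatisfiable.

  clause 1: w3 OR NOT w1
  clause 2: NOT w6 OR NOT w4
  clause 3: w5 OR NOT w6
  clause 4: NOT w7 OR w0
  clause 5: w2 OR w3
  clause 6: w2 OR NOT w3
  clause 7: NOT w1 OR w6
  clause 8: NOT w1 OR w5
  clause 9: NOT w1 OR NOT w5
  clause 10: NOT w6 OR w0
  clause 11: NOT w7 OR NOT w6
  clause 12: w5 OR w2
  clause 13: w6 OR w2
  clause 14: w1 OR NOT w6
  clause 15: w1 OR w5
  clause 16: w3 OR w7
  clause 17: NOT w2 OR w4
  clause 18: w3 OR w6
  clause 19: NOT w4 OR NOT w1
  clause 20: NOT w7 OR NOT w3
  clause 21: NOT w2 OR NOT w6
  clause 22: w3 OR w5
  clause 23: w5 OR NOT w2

w0=false, w1=false, w2=true, w3=true, w4=true, w5=true, w6=false, w7=false

Try w3 = true.
From the singleton clause (w2), w2 = true.
From the singleton clause (w4), w4 = true.
From the singleton clause (NOT w6), w6 = false.
From the singleton clause (NOT w1), w1 = false.
From the singleton clause (w5), w5 = true.
From the singleton clause (NOT w7), w7 = false.
No clause remains; w0 is free.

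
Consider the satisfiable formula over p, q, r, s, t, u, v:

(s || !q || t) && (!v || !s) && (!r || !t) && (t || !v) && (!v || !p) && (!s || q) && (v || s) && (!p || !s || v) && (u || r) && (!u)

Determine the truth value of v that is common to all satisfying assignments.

False

Suppose v = true.
From the singleton clause (!s), s = false.
From the singleton clause (t), t = true.
From the singleton clause (!r), r = false.
From the singleton clause (!p), p = false.
From the singleton clause (u), u = true.
But (!u) is also a unit clause — contradiction.
So every satisfying assignment has v = False.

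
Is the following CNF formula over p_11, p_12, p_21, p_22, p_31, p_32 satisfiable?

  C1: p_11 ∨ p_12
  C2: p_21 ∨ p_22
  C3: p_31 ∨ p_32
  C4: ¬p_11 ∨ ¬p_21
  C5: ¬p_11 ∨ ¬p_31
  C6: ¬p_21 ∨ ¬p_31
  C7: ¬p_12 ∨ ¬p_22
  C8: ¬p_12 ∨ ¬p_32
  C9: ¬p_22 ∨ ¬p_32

No, unsatisfiable

Try p_11 = True.
From the singleton clause (¬p_21), p_21 = False.
From the singleton clause (p_22), p_22 = True.
From the singleton clause (¬p_31), p_31 = False.
From the singleton clause (p_32), p_32 = True.
That conflicts with the unit clause (¬p_32).
That branch fails; take p_11 = False instead.
From the singleton clause (p_12), p_12 = True.
From the singleton clause (¬p_22), p_22 = False.
From the singleton clause (p_21), p_21 = True.
From the singleton clause (¬p_31), p_31 = False.
From the singleton clause (p_32), p_32 = True.
That conflicts with the unit clause (¬p_32).
Either choice for p_11 ends in contradiction.
No assignment satisfies every clause.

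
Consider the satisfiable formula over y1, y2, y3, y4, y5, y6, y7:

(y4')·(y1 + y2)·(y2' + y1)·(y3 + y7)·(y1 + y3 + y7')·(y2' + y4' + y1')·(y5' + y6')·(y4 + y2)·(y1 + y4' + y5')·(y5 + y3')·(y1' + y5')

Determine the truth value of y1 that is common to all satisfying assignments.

True

Suppose y1 = 0.
From the singleton clause (y4'), y4 = 0.
From the singleton clause (y2), y2 = 1.
That conflicts with the unit clause (y2').
So every satisfying assignment has y1 = True.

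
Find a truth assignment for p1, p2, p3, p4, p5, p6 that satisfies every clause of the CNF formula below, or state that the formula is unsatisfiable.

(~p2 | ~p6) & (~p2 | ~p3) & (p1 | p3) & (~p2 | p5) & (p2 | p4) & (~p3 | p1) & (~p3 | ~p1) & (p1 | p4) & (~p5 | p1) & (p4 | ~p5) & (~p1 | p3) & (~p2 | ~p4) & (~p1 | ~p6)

Try p2 = 0.
Unit clause (p4) forces p4 = 1.
Try p1 = 1.
Unit clause (~p3) forces p3 = 0.
Now (p3) is unsatisfied and unit — conflict.
Undo p1 and try p1 = 0.
Unit clause (p3) forces p3 = 1.
Now (~p3) is unsatisfied and unit — conflict.
Both values of p1 lead to a conflict.
Undo p2 and try p2 = 1.
Unit clause (~p6) forces p6 = 0.
Unit clause (~p3) forces p3 = 0.
Unit clause (p1) forces p1 = 1.
Now (~p1) is unsatisfied and unit — conflict.
Both values of p2 lead to a conflict.

UNSATISFIABLE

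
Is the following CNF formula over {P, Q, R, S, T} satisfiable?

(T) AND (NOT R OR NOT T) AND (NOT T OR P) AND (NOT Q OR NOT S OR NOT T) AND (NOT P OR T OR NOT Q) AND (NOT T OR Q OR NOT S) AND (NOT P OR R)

No

From the singleton clause (T), T = true.
From the singleton clause (NOT R), R = false.
From the singleton clause (P), P = true.
Now (NOT P) is unsatisfied and unit — conflict.
No assignment satisfies every clause.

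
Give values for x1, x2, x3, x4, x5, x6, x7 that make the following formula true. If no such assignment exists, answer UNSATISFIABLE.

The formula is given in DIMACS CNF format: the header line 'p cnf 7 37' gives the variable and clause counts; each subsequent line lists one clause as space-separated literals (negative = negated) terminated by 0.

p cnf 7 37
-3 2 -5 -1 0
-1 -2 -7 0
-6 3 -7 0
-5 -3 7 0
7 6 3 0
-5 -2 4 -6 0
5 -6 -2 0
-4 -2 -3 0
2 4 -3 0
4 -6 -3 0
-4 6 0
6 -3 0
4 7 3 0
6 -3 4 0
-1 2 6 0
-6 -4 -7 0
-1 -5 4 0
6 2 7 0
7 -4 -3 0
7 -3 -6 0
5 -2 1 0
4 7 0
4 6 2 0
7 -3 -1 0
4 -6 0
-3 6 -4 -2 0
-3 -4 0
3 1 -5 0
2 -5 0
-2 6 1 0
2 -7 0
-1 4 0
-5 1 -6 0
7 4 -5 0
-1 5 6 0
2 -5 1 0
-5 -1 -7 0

x1 ↦ False,  x2 ↦ False,  x3 ↦ False,  x4 ↦ True,  x5 ↦ False,  x6 ↦ True,  x7 ↦ False

Suppose x4 = True.
From the singleton clause (x6), x6 = True.
From the singleton clause (¬x7), x7 = False.
From the singleton clause (¬x3), x3 = False.
Suppose x5 = False.
From the singleton clause (¬x2), x2 = False.
Every clause is now satisfied; x1 is unconstrained.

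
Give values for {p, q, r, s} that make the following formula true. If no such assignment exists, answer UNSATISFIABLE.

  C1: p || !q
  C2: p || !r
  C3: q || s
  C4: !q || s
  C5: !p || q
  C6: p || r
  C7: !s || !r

p=true; q=true; r=false; s=true

Suppose p = true.
The clause (q) is unit, so q = true.
The clause (s) is unit, so s = true.
The clause (!r) is unit, so r = false.
All clauses are satisfied.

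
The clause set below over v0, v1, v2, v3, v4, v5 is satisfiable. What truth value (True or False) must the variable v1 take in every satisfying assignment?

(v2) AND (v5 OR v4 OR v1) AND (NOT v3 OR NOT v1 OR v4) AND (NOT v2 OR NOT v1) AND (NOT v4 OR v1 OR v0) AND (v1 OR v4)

False

Suppose v1 = true.
(v2) alone gives v2 = true.
That conflicts with the unit clause (NOT v2).
So every satisfying assignment has v1 = False.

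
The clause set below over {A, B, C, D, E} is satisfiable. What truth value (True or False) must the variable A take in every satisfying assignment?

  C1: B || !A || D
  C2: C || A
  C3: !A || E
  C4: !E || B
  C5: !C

Suppose A = false.
From the singleton clause (C), C = true.
Now (!C) is unsatisfied and unit — conflict.
So every satisfying assignment has A = True.

True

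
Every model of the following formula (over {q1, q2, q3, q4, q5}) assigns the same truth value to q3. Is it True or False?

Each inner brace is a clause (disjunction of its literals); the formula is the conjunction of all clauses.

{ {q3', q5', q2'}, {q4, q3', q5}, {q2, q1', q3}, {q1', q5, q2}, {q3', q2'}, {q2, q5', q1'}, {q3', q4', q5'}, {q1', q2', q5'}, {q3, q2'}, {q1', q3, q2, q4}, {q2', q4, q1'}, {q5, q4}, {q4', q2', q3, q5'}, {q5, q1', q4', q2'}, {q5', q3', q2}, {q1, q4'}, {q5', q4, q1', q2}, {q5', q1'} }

False

Suppose q3 = 1.
The clause (q2') is unit, so q2 = 0.
The clause (q5') is unit, so q5 = 0.
The clause (q4) is unit, so q4 = 1.
The clause (q1') is unit, so q1 = 0.
But (q1) is also a unit clause — contradiction.
So every satisfying assignment has q3 = False.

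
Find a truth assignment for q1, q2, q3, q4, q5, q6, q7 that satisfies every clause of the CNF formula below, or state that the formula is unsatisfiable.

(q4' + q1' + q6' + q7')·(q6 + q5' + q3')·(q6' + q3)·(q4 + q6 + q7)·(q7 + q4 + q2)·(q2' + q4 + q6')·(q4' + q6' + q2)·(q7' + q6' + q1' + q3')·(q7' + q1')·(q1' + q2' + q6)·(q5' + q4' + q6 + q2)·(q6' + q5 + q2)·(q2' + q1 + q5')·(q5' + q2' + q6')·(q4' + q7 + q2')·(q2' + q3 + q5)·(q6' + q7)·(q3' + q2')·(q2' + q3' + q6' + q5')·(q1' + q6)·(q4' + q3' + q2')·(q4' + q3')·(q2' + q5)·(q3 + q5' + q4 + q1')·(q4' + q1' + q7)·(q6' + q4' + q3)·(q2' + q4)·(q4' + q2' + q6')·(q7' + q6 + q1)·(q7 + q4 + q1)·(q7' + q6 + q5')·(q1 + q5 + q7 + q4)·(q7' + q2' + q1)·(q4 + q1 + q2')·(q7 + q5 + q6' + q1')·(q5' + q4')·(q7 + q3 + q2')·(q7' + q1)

Try q6 = 0.
(q1') alone gives q1 = 0.
(q7') alone gives q7 = 0.
(q4) alone gives q4 = 1.
(q2') alone gives q2 = 0.
(q5') alone gives q5 = 0.
(q3') alone gives q3 = 0.
All clauses are satisfied.

q1: 0; q2: 0; q3: 0; q4: 1; q5: 0; q6: 0; q7: 0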